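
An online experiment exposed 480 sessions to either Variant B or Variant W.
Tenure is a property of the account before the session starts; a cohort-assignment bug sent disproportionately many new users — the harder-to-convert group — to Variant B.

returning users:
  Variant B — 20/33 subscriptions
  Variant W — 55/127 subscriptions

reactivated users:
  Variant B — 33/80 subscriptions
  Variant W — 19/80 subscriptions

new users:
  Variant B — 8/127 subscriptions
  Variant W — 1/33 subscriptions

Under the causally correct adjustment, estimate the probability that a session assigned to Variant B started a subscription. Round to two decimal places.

0.36

User tenure satisfies the back-door criterion: it is not a descendant of the variant, and it blocks the spurious path from variant to outcome. Adjusting for it (i.e., using the within-user tenure rates) gives the causal effect.
Standardising Variant B to the population user tenure mix: 0.333·20/33 + 0.333·33/80 + 0.333·8/127 = 0.361.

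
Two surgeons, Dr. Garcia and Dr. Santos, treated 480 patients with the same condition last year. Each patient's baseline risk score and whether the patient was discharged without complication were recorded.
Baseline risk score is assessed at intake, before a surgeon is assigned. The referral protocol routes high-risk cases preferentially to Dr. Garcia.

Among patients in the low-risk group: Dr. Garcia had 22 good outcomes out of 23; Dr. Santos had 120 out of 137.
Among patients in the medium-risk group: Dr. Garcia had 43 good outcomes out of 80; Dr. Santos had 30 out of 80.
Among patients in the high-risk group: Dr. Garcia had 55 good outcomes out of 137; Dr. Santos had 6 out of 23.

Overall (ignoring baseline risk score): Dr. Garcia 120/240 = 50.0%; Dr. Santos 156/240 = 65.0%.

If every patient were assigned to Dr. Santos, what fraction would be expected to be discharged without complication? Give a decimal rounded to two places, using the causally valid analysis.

0.50

Dr. Garcia is higher inside every baseline risk score stratum but Dr. Santos is higher in aggregate. Whether to stratify depends on how baseline risk score relates to the surgeon.
Nothing the surgeon does changes baseline risk score; the imbalance is an allocation artefact. With baseline risk score also predicting the outcome, the pooled figure is confounded, and the within-stratum comparison is the causal one.
Standardising Dr. Santos to the population baseline risk score mix: 0.333·120/137 + 0.333·30/80 + 0.333·6/23 = 0.504.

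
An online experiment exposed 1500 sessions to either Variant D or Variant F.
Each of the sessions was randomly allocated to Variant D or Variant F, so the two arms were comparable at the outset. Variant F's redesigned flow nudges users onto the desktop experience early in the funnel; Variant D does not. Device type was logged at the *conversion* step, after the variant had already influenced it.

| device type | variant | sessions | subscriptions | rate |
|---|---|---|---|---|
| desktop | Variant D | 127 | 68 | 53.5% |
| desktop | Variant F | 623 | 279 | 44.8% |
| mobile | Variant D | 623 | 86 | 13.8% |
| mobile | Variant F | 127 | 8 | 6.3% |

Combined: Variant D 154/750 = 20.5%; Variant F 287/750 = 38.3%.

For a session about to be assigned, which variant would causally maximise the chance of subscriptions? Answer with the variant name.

Stratifying would compare variants among sessions the variants themselves sorted into device type groups — a form of selection on an intermediate. The unconditioned pooled rates give the total causal effect.
Pooled: Variant D 20.5% vs Variant F 38.3%; Variant F is higher overall.

Variant F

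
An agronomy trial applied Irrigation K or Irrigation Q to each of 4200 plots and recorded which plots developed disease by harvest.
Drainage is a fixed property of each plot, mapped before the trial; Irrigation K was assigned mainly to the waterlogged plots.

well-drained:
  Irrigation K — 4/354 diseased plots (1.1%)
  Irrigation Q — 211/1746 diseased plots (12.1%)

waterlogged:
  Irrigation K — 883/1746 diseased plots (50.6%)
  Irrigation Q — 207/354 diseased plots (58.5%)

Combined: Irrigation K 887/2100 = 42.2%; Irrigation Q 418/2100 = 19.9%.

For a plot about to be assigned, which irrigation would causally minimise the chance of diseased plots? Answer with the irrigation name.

Irrigation K

Field drainage differs across irrigations for reasons unrelated to any effect of the irrigation itself, and it separately predicts the outcome — a classic confounder. We must compare within field drainage levels.
Within each level — well-drained: 1.1% vs 12.1%; waterlogged: 50.6% vs 58.5% — Irrigation K is lower every time.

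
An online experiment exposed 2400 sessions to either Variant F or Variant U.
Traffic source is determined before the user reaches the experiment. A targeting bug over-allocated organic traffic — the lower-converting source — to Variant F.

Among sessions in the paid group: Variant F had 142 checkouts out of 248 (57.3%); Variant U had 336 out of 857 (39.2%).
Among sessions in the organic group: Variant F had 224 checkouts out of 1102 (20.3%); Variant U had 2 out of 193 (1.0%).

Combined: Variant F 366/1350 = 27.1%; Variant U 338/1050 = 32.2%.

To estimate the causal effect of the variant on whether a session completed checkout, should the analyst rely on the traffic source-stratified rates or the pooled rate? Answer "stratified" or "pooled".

stratified

Here traffic source is a common cause — it drives both which variant a case falls under and the outcome. The crude comparison mixes populations; the stratum-specific rates are the causally relevant ones.
Within each level — paid: 57.3% vs 39.2%; organic: 20.3% vs 1.0% — Variant F is higher every time.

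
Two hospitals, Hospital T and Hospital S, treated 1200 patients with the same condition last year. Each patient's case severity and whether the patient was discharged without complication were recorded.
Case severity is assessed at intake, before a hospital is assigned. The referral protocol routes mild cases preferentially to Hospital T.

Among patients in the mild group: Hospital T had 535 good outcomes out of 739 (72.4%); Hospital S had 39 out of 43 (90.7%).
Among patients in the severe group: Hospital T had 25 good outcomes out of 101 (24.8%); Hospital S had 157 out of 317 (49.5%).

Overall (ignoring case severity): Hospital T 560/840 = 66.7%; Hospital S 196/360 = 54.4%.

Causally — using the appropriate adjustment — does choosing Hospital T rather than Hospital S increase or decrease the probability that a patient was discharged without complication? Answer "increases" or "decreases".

Case severity satisfies the back-door criterion: it is not a descendant of the hospital, and it blocks the spurious path from hospital to outcome. Adjusting for it (i.e., using the within-case severity rates) gives the causal effect.
Within each level — mild: 72.4% vs 90.7%; severe: 24.8% vs 49.5% — Hospital S is higher every time.

decreases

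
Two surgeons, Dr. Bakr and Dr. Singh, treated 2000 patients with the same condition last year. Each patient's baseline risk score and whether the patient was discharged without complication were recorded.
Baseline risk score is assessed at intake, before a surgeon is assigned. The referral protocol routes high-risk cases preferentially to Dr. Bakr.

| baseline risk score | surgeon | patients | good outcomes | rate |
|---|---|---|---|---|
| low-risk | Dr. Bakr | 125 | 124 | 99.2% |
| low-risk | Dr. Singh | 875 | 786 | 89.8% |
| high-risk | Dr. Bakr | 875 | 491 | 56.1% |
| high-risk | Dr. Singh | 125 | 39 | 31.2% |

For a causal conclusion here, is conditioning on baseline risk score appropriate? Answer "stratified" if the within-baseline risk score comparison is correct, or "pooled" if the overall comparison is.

stratified

Nothing the surgeon does changes baseline risk score; the imbalance is an allocation artefact. With baseline risk score also predicting the outcome, the pooled figure is confounded, and the within-stratum comparison is the causal one.
Within each level — low-risk: 99.2% vs 89.8%; high-risk: 56.1% vs 31.2% — Dr. Bakr is higher every time.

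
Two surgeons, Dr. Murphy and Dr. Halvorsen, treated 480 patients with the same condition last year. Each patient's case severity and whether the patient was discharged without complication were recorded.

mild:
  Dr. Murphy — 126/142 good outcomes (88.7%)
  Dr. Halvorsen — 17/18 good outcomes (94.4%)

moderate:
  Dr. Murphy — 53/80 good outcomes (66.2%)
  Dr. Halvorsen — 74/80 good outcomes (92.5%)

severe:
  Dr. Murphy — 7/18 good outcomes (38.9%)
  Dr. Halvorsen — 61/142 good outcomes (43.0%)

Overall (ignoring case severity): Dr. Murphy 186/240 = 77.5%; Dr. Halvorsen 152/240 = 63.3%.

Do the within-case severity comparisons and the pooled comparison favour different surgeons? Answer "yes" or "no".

yes

Within each case severity level (mild 88.7% vs 94.4%; moderate 66.2% vs 92.5%; severe 38.9% vs 43.0%), Dr. Halvorsen has the higher rate every time. Pooled: 77.5% vs 63.3% — Dr. Murphy has the higher rate overall. The two comparisons disagree.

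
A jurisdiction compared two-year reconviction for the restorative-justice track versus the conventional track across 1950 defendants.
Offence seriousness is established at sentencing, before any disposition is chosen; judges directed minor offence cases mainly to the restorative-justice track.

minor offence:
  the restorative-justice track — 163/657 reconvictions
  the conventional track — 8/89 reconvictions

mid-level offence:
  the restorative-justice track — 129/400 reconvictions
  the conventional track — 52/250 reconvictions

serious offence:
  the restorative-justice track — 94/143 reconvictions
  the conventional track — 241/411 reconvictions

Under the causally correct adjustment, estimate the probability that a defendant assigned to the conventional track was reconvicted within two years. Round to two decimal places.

The stratified and pooled comparisons disagree (the conventional track wins within each offence seriousness; the restorative-justice track wins overall), so the answer turns on the causal role of offence seriousness.
Offence seriousness differs across dispositions for reasons unrelated to any effect of the disposition itself, and it separately predicts the outcome — a classic confounder. We must compare within offence seriousness levels.
Standardising the conventional track to the population offence seriousness mix: 0.383·8/89 + 0.333·52/250 + 0.284·241/411 = 0.270.

0.27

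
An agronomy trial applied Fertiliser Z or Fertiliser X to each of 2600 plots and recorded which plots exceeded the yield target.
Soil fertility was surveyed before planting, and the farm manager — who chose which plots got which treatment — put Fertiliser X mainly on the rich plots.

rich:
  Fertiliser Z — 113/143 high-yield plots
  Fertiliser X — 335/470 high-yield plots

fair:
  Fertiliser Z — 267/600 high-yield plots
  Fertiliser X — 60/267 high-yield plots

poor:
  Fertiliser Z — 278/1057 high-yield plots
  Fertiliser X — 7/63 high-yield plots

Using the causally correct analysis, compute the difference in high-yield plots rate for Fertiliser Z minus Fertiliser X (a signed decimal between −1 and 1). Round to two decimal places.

The stratified and pooled comparisons disagree (Fertiliser Z wins within each soil fertility; Fertiliser X wins overall), so the answer turns on the causal role of soil fertility.
Soil fertility satisfies the back-door criterion: it is not a descendant of the fertiliser, and it blocks the spurious path from fertiliser to outcome. Adjusting for it (i.e., using the within-soil fertility rates) gives the causal effect.
Adjusting over the population distribution of soil fertility: 0.236·(0.790−0.713) + 0.333·(0.445−0.225) + 0.431·(0.263−0.111) = +0.157.

+0.16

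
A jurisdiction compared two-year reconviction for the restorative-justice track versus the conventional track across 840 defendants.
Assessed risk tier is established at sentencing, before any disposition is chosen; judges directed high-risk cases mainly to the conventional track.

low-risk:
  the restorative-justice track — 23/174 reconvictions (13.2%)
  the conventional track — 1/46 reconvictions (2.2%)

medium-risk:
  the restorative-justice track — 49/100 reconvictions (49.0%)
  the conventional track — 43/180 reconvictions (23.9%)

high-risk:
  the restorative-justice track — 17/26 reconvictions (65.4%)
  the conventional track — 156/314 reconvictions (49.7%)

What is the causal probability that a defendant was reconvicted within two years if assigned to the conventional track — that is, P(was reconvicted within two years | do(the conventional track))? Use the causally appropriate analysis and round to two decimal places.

The stratified and pooled comparisons disagree (the conventional track wins within each assessed risk tier; the restorative-justice track wins overall), so the answer turns on the causal role of assessed risk tier.
Assessed risk tier is set before the disposition has any effect — it is not caused by the disposition — and it independently drives the outcome. That makes it a confounder, so the causal comparison is within assessed risk tier levels.
Standardising the conventional track to the population assessed risk tier mix: 0.262·1/46 + 0.333·43/180 + 0.405·156/314 = 0.286.

0.29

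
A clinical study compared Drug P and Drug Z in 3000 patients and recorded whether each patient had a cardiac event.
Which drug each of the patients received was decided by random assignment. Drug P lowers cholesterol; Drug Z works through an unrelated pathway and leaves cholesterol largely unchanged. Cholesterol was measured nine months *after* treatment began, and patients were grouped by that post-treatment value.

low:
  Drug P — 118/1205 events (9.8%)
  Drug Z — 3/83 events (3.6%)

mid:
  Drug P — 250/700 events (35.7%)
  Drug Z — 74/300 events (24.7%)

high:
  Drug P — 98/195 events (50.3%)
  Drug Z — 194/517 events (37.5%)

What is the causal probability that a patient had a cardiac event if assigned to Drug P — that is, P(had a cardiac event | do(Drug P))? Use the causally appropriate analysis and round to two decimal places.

0.22

Cholesterol here is a post-treatment variable shaped by the drug; conditioning on it would introduce bias rather than remove it. The overall comparison is the causal one.
So P(outcome | do(Drug P)) is just the pooled rate for Drug P: 466/2100 = 0.222.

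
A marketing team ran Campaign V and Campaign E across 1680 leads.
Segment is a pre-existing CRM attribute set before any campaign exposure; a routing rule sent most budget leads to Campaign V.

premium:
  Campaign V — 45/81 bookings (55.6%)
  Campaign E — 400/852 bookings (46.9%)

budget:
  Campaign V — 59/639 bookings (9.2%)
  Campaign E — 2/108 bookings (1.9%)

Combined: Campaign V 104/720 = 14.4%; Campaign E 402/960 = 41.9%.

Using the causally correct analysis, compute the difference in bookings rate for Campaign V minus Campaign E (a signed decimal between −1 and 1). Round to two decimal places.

+0.08

Campaign V is higher inside every customer segment stratum but Campaign E is higher in aggregate. Whether to stratify depends on how customer segment relates to the campaign.
Nothing the campaign does changes customer segment; the imbalance is an allocation artefact. With customer segment also predicting the outcome, the pooled figure is confounded, and the within-stratum comparison is the causal one.
Adjusting over the population distribution of customer segment: 0.555·(0.556−0.469) + 0.445·(0.092−0.019) = +0.081.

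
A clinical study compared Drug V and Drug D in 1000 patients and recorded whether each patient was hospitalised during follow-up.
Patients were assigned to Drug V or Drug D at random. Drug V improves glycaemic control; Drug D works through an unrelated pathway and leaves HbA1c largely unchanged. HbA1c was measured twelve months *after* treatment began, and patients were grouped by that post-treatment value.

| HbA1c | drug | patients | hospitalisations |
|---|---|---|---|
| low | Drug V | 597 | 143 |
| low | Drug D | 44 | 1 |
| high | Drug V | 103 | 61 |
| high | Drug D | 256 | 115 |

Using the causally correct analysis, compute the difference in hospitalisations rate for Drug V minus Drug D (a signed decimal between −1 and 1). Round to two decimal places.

Drug D is lower inside every HbA1c stratum but Drug V is lower in aggregate. Whether to stratify depends on how HbA1c relates to the drug.
The distribution of HbA1c is itself part of what the drug does — it is an intermediate outcome. Holding it fixed would remove that part of the effect; the total effect is the pooled difference.
The causal difference is the pooled difference: 0.291 − 0.387 = -0.095.

-0.10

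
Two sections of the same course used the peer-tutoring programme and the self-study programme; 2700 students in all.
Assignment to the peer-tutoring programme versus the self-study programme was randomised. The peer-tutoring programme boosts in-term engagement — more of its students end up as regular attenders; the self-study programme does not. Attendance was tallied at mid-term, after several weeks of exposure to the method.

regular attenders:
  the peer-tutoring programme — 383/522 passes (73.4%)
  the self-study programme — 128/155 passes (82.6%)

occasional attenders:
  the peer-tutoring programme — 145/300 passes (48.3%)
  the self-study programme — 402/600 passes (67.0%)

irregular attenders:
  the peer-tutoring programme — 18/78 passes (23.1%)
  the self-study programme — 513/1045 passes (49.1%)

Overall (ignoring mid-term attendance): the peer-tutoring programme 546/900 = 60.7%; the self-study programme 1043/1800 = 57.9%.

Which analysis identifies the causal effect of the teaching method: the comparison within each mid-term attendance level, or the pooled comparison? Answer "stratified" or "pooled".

pooled

Mid-term attendance is recorded after the teaching method and is itself shifted by it — it sits on the causal path from teaching method to outcome. Conditioning on a mediator would strip out part of the effect we want; the pooled comparison gives the total causal effect.
Pooled: the peer-tutoring programme 60.7% vs the self-study programme 57.9%; the peer-tutoring programme is higher overall.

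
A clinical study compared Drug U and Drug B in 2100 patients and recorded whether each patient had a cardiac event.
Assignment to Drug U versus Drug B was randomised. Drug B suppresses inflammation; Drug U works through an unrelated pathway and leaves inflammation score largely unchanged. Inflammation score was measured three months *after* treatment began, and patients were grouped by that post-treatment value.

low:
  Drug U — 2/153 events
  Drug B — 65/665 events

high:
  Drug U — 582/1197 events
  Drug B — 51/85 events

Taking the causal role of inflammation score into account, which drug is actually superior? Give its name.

Inflammation score is recorded after the drug and is itself shifted by it — it sits on the causal path from drug to outcome. Conditioning on a mediator would strip out part of the effect we want; the pooled comparison gives the total causal effect.
Pooled: Drug U 43.3% vs Drug B 15.5%; Drug B is lower overall.

Drug B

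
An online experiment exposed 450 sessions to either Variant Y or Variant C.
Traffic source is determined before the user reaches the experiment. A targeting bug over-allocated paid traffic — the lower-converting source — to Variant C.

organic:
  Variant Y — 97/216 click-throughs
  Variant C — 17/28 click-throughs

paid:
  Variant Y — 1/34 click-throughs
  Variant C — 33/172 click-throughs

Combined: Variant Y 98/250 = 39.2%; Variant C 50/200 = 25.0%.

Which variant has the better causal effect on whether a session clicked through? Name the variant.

Variant C is higher inside every traffic source stratum but Variant Y is higher in aggregate. Whether to stratify depends on how traffic source relates to the variant.
Here traffic source is a common cause — it drives both which variant a case falls under and the outcome. The crude comparison mixes populations; the stratum-specific rates are the causally relevant ones.
Within each level — organic: 44.9% vs 60.7%; paid: 2.9% vs 19.2% — Variant C is higher every time.

Variant C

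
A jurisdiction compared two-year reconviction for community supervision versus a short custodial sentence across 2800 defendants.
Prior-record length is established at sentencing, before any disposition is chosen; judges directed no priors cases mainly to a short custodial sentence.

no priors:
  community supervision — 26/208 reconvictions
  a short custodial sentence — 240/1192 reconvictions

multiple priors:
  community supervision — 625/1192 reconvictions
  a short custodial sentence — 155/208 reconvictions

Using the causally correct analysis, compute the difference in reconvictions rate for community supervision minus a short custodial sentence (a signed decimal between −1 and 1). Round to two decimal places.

-0.15

The prior-record length-specific comparison favours community supervision throughout, but the pooled figures favour a short custodial sentence. The question is whether to condition on prior-record length.
Nothing the disposition does changes prior-record length; the imbalance is an allocation artefact. With prior-record length also predicting the outcome, the pooled figure is confounded, and the within-stratum comparison is the causal one.
Adjusting over the population distribution of prior-record length: 0.500·(0.125−0.201) + 0.500·(0.524−0.745) = -0.149.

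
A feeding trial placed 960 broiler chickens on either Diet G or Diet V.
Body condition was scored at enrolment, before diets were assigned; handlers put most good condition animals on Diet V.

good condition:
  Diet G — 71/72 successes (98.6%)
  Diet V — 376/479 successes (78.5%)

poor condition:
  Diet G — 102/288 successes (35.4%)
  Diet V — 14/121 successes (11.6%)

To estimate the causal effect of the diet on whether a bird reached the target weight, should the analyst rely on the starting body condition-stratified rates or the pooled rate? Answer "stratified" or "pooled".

Here starting body condition is a common cause — it drives both which diet a case falls under and the outcome. The crude comparison mixes populations; the stratum-specific rates are the causally relevant ones.
Within each level — good condition: 98.6% vs 78.5%; poor condition: 35.4% vs 11.6% — Diet G is higher every time.

stratified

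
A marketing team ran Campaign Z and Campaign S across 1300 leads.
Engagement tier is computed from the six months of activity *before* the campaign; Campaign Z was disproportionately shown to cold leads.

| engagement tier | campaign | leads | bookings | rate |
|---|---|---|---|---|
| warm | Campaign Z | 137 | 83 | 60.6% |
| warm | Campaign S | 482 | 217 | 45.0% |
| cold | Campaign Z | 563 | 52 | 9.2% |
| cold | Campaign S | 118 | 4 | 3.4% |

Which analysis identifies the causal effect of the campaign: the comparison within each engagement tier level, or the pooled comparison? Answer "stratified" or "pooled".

stratified

Within every engagement tier level Campaign Z has the higher rate, yet pooled Campaign S does — Simpson's reversal.
Engagement tier is set before the campaign has any effect — it is not caused by the campaign — and it independently drives the outcome. That makes it a confounder, so the causal comparison is within engagement tier levels.
Within each level — warm: 60.6% vs 45.0%; cold: 9.2% vs 3.4% — Campaign Z is higher every time.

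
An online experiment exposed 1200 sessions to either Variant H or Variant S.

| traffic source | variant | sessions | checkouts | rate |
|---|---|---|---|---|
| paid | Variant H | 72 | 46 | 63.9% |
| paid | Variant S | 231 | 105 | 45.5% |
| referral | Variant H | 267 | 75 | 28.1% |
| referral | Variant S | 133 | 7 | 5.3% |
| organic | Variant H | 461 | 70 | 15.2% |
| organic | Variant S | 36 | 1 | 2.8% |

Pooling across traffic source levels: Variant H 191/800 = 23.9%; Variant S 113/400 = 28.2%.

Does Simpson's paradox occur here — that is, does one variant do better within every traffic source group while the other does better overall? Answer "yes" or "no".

yes

Within each traffic source level (paid 63.9% vs 45.5%; referral 28.1% vs 5.3%; organic 15.2% vs 2.8%), Variant H has the higher rate every time. Pooled: 23.9% vs 28.2% — Variant S has the higher rate overall. The two comparisons disagree.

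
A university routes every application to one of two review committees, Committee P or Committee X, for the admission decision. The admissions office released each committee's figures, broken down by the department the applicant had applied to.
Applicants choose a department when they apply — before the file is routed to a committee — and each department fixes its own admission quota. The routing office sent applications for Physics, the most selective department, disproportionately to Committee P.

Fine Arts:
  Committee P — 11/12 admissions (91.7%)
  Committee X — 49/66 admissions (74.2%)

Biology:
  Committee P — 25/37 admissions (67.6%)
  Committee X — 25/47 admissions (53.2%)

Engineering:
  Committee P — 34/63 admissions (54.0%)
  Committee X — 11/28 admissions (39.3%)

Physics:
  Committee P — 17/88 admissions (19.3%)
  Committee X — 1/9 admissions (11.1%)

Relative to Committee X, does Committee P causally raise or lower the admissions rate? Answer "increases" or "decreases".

increases

The stratified and pooled comparisons disagree (Committee P wins within each department; Committee X wins overall), so the answer turns on the causal role of department.
Nothing the review committee does changes department; the imbalance is an allocation artefact. With department also predicting the outcome, the pooled figure is confounded, and the within-stratum comparison is the causal one.
Within each level — Fine Arts: 91.7% vs 74.2%; Biology: 67.6% vs 53.2%; Engineering: 54.0% vs 39.3%; Physics: 19.3% vs 11.1% — Committee P is higher every time.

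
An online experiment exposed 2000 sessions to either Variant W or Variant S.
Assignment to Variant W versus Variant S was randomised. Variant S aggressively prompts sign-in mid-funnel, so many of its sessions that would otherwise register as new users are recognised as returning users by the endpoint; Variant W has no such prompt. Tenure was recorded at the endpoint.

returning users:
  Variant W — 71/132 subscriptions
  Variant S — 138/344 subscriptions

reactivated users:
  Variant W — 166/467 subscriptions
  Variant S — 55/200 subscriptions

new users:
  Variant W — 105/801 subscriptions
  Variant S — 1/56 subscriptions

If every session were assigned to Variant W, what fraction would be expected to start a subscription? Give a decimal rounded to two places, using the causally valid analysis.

Because the variant influences user tenure, user tenure is a post-treatment mediator, not a confounder. Stratifying on it would bias the estimate; the causal effect is the crude pooled difference.
So P(outcome | do(Variant W)) is just the pooled rate for Variant W: 342/1400 = 0.244.

0.24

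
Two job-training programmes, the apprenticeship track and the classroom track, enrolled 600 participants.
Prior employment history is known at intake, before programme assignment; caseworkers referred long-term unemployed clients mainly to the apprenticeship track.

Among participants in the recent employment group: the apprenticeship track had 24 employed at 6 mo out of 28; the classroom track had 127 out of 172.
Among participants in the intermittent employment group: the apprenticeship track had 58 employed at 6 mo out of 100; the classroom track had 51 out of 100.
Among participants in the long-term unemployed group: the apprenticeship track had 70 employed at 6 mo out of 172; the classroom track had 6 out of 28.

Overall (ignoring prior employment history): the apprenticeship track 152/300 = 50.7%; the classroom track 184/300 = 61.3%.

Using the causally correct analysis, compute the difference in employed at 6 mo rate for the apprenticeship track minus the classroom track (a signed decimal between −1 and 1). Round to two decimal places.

Prior employment history differs across programmes for reasons unrelated to any effect of the programme itself, and it separately predicts the outcome — a classic confounder. We must compare within prior employment history levels.
Adjusting over the population distribution of prior employment history: 0.333·(0.857−0.738) + 0.333·(0.580−0.510) + 0.333·(0.407−0.214) = +0.127.

+0.13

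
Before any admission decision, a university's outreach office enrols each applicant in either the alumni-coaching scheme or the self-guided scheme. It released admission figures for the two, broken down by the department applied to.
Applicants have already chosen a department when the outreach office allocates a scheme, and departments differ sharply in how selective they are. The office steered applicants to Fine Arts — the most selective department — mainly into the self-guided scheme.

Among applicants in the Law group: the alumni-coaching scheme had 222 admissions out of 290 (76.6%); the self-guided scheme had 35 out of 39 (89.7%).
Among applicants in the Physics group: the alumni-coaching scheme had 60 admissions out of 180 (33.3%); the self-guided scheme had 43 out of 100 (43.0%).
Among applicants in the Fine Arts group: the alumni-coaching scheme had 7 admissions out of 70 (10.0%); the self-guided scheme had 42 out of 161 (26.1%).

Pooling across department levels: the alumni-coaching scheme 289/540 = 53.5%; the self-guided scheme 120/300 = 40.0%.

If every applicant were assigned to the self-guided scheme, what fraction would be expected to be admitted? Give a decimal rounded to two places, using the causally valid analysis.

the self-guided scheme is higher inside every department stratum but the alumni-coaching scheme is higher in aggregate. Whether to stratify depends on how department relates to the outreach scheme.
Nothing the outreach scheme does changes department; the imbalance is an allocation artefact. With department also predicting the outcome, the pooled figure is confounded, and the within-stratum comparison is the causal one.
Standardising the self-guided scheme to the population department mix: 0.392·35/39 + 0.333·43/100 + 0.275·42/161 = 0.567.

0.57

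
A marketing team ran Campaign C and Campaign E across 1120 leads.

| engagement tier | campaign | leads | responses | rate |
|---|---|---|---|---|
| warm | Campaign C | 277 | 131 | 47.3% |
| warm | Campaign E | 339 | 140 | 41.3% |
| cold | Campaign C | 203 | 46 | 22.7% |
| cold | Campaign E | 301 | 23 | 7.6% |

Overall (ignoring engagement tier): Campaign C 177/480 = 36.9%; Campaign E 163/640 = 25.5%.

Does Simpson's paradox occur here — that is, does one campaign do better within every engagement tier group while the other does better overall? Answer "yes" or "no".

Within each engagement tier level (warm 47.3% vs 41.3%; cold 22.7% vs 7.6%), Campaign C has the higher rate every time. Pooled: 36.9% vs 25.5% — Campaign C has the higher rate overall. They agree.

no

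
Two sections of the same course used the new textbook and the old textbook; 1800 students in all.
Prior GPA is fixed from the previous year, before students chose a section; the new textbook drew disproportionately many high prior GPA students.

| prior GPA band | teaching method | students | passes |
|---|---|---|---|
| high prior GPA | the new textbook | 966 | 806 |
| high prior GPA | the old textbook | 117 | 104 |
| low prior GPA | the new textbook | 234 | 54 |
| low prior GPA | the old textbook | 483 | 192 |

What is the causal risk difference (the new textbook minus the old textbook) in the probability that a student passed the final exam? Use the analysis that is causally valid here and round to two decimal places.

-0.10

The prior GPA band-specific comparison favours the old textbook throughout, but the pooled figures favour the new textbook. The question is whether to condition on prior GPA band.
Prior GPA band is set before the teaching method has any effect — it is not caused by the teaching method — and it independently drives the outcome. That makes it a confounder, so the causal comparison is within prior GPA band levels.
Adjusting over the population distribution of prior GPA band: 0.602·(0.834−0.889) + 0.398·(0.231−0.398) = -0.099.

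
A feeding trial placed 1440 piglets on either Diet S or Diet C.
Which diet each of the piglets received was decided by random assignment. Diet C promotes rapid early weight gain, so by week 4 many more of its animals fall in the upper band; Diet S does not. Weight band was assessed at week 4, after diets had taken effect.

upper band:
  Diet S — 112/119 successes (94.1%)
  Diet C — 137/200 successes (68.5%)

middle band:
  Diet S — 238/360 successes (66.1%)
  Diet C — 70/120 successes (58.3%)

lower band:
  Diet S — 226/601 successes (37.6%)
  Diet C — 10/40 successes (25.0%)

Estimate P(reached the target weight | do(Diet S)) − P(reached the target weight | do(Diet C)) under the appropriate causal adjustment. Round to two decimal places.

-0.07

Week-4 weight band here is a post-treatment variable shaped by the diet; conditioning on it would introduce bias rather than remove it. The overall comparison is the causal one.
The causal difference is the pooled difference: 0.533 − 0.603 = -0.069.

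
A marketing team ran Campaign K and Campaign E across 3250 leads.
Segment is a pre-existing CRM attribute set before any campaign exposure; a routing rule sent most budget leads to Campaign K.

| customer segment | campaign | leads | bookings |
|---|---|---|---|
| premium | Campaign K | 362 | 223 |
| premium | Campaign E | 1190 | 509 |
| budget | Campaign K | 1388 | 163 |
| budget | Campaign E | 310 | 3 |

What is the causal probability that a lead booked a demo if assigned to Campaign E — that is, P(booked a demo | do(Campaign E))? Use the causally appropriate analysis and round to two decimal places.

The imbalance in customer segment arose from how leads were allocated, not from anything the campaign did; and customer segment independently affects the outcome. The pooled gap is confounded — condition on customer segment.
Standardising Campaign E to the population customer segment mix: 0.478·509/1190 + 0.522·3/310 = 0.209.

0.21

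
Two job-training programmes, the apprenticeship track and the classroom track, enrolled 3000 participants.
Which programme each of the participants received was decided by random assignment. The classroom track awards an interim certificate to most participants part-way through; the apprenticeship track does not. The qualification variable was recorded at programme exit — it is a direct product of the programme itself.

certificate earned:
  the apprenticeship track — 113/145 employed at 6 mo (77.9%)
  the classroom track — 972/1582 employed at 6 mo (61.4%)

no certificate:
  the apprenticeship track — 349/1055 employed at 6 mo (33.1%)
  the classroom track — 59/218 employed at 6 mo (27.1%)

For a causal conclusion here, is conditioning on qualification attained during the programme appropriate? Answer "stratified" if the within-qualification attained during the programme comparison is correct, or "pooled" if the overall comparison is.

Within every qualification attained during the programme level the apprenticeship track has the higher rate, yet pooled the classroom track does — Simpson's reversal.
Qualification attained during the programme is downstream of the programme. One should not condition on a consequence of treatment, so the overall rates are the right comparison.
Pooled: the apprenticeship track 38.5% vs the classroom track 57.3%; the classroom track is higher overall.

pooled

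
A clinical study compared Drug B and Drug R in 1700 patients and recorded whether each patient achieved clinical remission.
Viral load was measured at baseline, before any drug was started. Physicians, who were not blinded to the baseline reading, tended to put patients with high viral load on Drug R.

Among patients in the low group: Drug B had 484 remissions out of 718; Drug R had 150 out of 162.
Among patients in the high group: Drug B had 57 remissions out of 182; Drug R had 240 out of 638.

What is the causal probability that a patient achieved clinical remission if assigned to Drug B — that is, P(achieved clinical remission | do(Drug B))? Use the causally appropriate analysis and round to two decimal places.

The viral load-specific comparison favours Drug R throughout, but the pooled figures favour Drug B. The question is whether to condition on viral load.
Viral load satisfies the back-door criterion: it is not a descendant of the drug, and it blocks the spurious path from drug to outcome. Adjusting for it (i.e., using the within-viral load rates) gives the causal effect.
Standardising Drug B to the population viral load mix: 0.518·484/718 + 0.482·57/182 = 0.500.

0.50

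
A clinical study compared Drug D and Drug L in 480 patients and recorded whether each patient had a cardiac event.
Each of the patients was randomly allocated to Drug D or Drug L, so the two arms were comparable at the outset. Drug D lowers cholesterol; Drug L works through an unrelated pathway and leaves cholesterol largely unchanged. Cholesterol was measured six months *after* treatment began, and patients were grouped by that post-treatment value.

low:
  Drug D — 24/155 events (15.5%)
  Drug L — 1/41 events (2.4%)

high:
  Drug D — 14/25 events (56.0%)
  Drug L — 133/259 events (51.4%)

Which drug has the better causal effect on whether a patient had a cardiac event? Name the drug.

Cholesterol is recorded after the drug and is itself shifted by it — it sits on the causal path from drug to outcome. Conditioning on a mediator would strip out part of the effect we want; the pooled comparison gives the total causal effect.
Pooled: Drug D 21.1% vs Drug L 44.7%; Drug D is lower overall.

Drug D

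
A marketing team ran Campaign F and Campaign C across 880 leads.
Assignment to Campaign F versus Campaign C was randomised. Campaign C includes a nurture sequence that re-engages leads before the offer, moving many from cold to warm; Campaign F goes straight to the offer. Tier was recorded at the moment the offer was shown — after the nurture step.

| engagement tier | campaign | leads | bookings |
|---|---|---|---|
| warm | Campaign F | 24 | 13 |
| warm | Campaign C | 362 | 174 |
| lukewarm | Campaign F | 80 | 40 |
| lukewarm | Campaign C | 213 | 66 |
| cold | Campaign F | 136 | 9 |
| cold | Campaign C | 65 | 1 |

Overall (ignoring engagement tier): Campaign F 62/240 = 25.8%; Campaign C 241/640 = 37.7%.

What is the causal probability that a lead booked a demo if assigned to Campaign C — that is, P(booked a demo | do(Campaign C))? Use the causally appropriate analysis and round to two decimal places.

Because the campaign influences engagement tier, engagement tier is a post-treatment mediator, not a confounder. Stratifying on it would bias the estimate; the causal effect is the crude pooled difference.
So P(outcome | do(Campaign C)) is just the pooled rate for Campaign C: 241/640 = 0.377.

0.38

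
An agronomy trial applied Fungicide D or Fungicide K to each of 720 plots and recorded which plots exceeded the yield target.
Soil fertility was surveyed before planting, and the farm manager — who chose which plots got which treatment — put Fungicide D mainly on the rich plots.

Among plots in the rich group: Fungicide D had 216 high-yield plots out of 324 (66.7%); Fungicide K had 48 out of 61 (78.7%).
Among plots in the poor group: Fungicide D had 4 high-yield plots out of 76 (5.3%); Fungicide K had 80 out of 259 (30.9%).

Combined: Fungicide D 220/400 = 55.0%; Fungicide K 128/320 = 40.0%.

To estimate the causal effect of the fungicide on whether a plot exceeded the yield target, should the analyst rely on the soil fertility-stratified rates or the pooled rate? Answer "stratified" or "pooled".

stratified

The imbalance in soil fertility arose from how plots were allocated, not from anything the fungicide did; and soil fertility independently affects the outcome. The pooled gap is confounded — condition on soil fertility.
Within each level — rich: 66.7% vs 78.7%; poor: 5.3% vs 30.9% — Fungicide K is higher every time.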